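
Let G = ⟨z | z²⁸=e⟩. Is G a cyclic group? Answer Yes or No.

|G| = 28. The element z has order 28 (its powers give 28 distinct elements), so ⟨z⟩ = G and G is cyclic.

Answer: Yes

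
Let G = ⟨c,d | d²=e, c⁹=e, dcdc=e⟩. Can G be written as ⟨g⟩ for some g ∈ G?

Every cyclic group is abelian. But c·d = cd while d·c = c⁸d, so c·d ≠ d·c and G is not abelian. Hence G is not cyclic.

Answer: No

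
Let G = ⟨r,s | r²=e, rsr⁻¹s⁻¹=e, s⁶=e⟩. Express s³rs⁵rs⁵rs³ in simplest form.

Multiply left to right, reducing at each step:
  (s³) · r = rs³
  (rs³) · s⁵ = rs²
  (rs²) · r = s²
  (s²) · s⁵ = s
  s · r = rs
  (rs) · s³ = rs⁴

Answer: rs⁴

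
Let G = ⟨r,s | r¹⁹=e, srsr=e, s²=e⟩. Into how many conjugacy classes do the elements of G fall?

The conjugacy classes (representative and size) are:
  [e] (size 1), [r¹⁸] (size 2), [r²] (size 2), [r¹⁶] (size 2), [r⁴] (size 2), [r¹⁴] (size 2), [r¹³] (size 2), [r¹²] (size 2), [r⁸] (size 2), [r⁹] (size 2), [s] (size 19).
Class equation: 1 + 2 + 2 + 2 + 2 + 2 + 2 + 2 + 2 + 2 + 19 = 38 = |G|. So G has 11 conjugacy classes.

Answer: 11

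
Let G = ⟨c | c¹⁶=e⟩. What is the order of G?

G is generated by a single element, so G is cyclic. The relator gives c¹⁶ = e and no smaller power is forced to be e, so the 16 powers {c, e, c², c³, c⁴, c⁵, c⁶, c⁷, c⁸, c⁹, c¹², c¹³, c¹¹, c¹⁰, c¹⁴, c¹⁵} are distinct. Hence |G| = 16.

Answer: 16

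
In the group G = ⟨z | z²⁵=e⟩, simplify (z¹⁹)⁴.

Compute successive powers of (z¹⁹), reducing at each step:
  (z¹⁹)²: (z¹⁹) · z¹⁹ = z¹³
  (z¹⁹)³: (z¹³) · z¹⁹ = z⁷
  (z¹⁹)⁴: (z⁷) · z¹⁹ = z

Answer: z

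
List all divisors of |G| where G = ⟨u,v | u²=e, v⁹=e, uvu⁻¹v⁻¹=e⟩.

|G| = 18 = 2 · 3². By Lagrange's theorem the order of any subgroup divides 18; the divisors of 18 are 1, 2, 3, 6, 9, 18.

Answer: 1, 2, 3, 6, 9, 18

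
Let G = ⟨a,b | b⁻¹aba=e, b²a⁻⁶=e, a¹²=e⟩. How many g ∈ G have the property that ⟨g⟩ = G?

⟨g⟩ = G would require ord(g) = |G| = 24, but the maximum element order in G is 12 < 24. So G is not cyclic and no single element generates it: the count is 0.

Answer: 0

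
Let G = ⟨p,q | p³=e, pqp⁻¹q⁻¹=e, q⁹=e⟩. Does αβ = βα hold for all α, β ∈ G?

Each pair of generators commutes: p·q = pq = q·p. Since the generators pairwise commute, every element of G commutes with every other, so G is abelian.

Answer: Yes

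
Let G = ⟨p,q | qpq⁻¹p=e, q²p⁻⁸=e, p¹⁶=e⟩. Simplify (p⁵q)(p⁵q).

Compute (p⁵q) · (p⁵q) by multiplying left to right and reducing via the relations at each step:
  (p⁵q) · p⁵ = q
  q · q = p⁸

Answer: p⁸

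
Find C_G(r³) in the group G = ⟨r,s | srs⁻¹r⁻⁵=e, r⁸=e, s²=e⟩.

⟨r³⟩ ⊆ C_G(r³) since powers of r³ commute with r³; so |C_G(r³)| ≥ |⟨r³⟩| = 8.
By orbit–stabilizer, |C_G(r³)| = |G| / |conj. class of r³| = 16 / 2 = 8.
The 8 elements commuting with r³ are {e, r, r², r³, r⁴, r⁵, r⁶, r⁷}.

Answer: {e, r, r², r³, r⁴, r⁵, r⁶, r⁷}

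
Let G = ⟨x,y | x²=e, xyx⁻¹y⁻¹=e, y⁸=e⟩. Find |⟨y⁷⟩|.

|⟨y⁷⟩| equals the order of y⁷. Compute successive powers until reaching e:
  (y⁷)¹ = y⁷, (y⁷)² = y⁶, (y⁷)³ = y⁵, (y⁷)⁴ = y⁴, (y⁷)⁵ = y³, (y⁷)⁶ = y², (y⁷)⁷ = y, (y⁷)⁸ = e.
The smallest positive k with (y⁷)ᵏ = e is 8, so |⟨y⁷⟩| = 8.

Answer: 8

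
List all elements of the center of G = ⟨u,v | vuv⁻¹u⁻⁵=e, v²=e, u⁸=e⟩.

An element z ∈ Z(G) iff z commutes with every generator.
For example u² is central: (u²)·u = u³ = u·(u²); (u²)·v = u²v = v·(u²).
Whereas u ∉ Z(G) since u·v = uv ≠ u⁵v = v·u.
Checking each of the 16 elements this way gives Z(G) = {e, u², u⁴, u⁶}, of order 4.

Answer: {e, u², u⁴, u⁶}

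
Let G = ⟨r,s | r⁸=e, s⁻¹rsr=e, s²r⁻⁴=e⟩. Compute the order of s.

Compute successive powers until reaching e:
  s¹ = s, s² = r⁴, s³ = s⁻¹, s⁴ = e.
The smallest positive k with sᵏ = e is 4.

Answer: 4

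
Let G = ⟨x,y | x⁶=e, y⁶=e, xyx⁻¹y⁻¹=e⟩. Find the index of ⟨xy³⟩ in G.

First find ord(xy³) by computing successive powers:
  (xy³)¹ = xy³, (xy³)² = x², (xy³)³ = x³y³, (xy³)⁴ = x⁴, (xy³)⁵ = x⁵y³, (xy³)⁶ = e.
So |⟨xy³⟩| = ord(xy³) = 6. With |G| = 36, by Lagrange [G : ⟨xy³⟩] = 36/6 = 6.

Answer: 6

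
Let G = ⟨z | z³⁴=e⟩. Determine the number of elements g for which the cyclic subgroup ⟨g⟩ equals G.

G is cyclic of order 34. An element generates G iff its order is 34, and a cyclic group of order 34 has exactly φ(34) = 16 such elements.

Answer: 16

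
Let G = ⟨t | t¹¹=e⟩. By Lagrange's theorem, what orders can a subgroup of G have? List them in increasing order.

|G| = 11 = 11. By Lagrange's theorem the order of any subgroup divides 11; the divisors of 11 are 1, 11.

Answer: 1, 11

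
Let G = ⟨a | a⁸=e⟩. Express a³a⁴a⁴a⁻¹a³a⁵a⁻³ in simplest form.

Multiply left to right, reducing at each step:
  (a³) · a⁴ = a⁷
  (a⁷) · a⁴ = a³
  (a³) · a⁻¹ = a²
  (a²) · a³ = a⁵
  (a⁵) · a⁵ = a²
  (a²) · a⁻³ = a⁷

Answer: a⁷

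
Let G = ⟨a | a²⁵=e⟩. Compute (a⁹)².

Compute successive powers of (a⁹), reducing at each step:
  (a⁹)²: (a⁹) · a⁹ = a¹⁸

Answer: a¹⁸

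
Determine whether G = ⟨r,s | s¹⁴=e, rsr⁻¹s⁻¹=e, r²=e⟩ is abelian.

Each pair of generators commutes: r·s = rs = s·r. Since the generators pairwise commute, every element of G commutes with every other, so G is abelian.

Answer: Yes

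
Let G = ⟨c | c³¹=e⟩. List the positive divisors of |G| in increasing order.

|G| = 31 = 31. By Lagrange's theorem the order of any subgroup divides 31; the divisors of 31 are 1, 31.

Answer: 1, 31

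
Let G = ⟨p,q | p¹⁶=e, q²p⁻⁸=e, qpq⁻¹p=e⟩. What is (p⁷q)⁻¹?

The order of (p⁷q) is 4 (smallest k with (p⁷q)ᵏ = e), so (p⁷q)⁻¹ = (p⁷q)³ = p⁷q⁻¹.
Check: (p⁷q) · (p⁷q⁻¹) → (p⁷q) · p⁷ = q;   q · q⁻¹ = e, giving e as required.

Answer: p⁷q⁻¹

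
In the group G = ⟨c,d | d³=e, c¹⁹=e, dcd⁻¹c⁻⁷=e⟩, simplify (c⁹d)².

Compute successive powers of (c⁹d), reducing at each step:
  (c⁹d)²: (c⁹d) · c⁹ = c¹⁵d;   (c¹⁵d) · d = c¹⁵d²

Answer: c¹⁵d²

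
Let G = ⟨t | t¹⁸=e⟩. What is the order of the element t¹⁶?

Compute successive powers until reaching e:
  (t¹⁶)¹ = t¹⁶, (t¹⁶)² = t¹⁴, (t¹⁶)³ = t¹², (t¹⁶)⁴ = t¹⁰, (t¹⁶)⁵ = t⁸, (t¹⁶)⁶ = t⁶, (t¹⁶)⁷ = t⁴, (t¹⁶)⁸ = t², (t¹⁶)⁹ = e.
The smallest positive k with (t¹⁶)ᵏ = e is 9.

Answer: 9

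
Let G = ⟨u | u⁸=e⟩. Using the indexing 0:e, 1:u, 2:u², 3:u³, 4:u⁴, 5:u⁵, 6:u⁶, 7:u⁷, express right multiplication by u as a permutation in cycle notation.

(0 1 2 3 4 5 6 7)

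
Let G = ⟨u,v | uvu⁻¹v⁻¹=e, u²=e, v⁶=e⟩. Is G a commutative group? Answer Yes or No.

Each pair of generators commutes: u·v = uv = v·u. Since the generators pairwise commute, every element of G commutes with every other, so G is abelian.

Answer: Yes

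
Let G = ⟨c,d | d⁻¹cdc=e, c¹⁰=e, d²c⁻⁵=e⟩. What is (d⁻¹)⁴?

Compute successive powers of (d⁻¹), reducing at each step:
  (d⁻¹)²: (d⁻¹) · d⁻¹ = c⁵
  (d⁻¹)³: (c⁵) · d⁻¹ = d
  (d⁻¹)⁴: d · d⁻¹ = e

Answer: e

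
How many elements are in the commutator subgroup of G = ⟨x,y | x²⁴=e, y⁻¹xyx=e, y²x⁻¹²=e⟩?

G' = [G, G] is generated by all commutators. The generator-pair commutators are: [x, y] = x².
The subgroup they normally generate is {e, x², x⁴, x⁶, x⁸, x¹⁰, x¹², x¹⁴, x¹⁶, x¹⁸, x²⁰, x²²}, of order 12.
Check: |G/G'| = 48/12 = 4 is the order of the abelianisation.

Answer: 12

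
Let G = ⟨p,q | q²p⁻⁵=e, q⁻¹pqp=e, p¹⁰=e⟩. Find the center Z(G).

An element z ∈ Z(G) iff z commutes with every generator.
For example p⁵ is central: (p⁵)·p = p⁶ = p·(p⁵); (p⁵)·q = q⁻¹ = q·(p⁵).
Whereas p ∉ Z(G) since p·q = pq ≠ p⁴q⁻¹ = q·p.
Checking each of the 20 elements this way gives Z(G) = {e, p⁵}, of order 2.

Answer: {e, p⁵}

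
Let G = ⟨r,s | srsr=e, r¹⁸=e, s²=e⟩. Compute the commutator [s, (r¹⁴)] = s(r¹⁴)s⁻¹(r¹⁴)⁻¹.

[s, (r¹⁴)] = s·(r¹⁴)·s⁻¹·(r¹⁴)⁻¹.
  s · (r¹⁴) = r⁴s
  (r⁴s) · s = r⁴
  (r⁴) · (r⁴) = r⁸

Answer: r⁸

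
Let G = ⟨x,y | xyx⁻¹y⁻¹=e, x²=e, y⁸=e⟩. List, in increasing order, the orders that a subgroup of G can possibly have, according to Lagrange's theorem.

|G| = 16 = 2⁴. By Lagrange's theorem the order of any subgroup divides 16; the divisors of 16 are 1, 2, 4, 8, 16.

Answer: 1, 2, 4, 8, 16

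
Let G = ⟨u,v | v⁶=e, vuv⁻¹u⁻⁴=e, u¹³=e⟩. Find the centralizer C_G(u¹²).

⟨u¹²⟩ ⊆ C_G(u¹²) since powers of u¹² commute with u¹²; so |C_G(u¹²)| ≥ |⟨u¹²⟩| = 13.
By orbit–stabilizer, |C_G(u¹²)| = |G| / |conj. class of u¹²| = 78 / 6 = 13.
The 13 elements commuting with u¹² are {e, u, u², u³, u⁴, u⁵, u⁶, u⁷, u⁸, u⁹, u¹⁰, u¹¹, u¹²}.

Answer: {e, u, u², u³, u⁴, u⁵, u⁶, u⁷, u⁸, u⁹, u¹⁰, u¹¹, u¹²}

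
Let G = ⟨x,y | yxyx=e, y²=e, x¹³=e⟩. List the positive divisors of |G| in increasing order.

|G| = 26 = 2 · 13. By Lagrange's theorem the order of any subgroup divides 26; the divisors of 26 are 1, 2, 13, 26.

Answer: 1, 2, 13, 26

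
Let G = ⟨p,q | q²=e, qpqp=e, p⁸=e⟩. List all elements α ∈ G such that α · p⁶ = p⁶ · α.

⟨p⁶⟩ ⊆ C_G(p⁶) since powers of p⁶ commute with p⁶; so |C_G(p⁶)| ≥ |⟨p⁶⟩| = 4.
By orbit–stabilizer, |C_G(p⁶)| = |G| / |conj. class of p⁶| = 16 / 2 = 8.
The 8 elements commuting with p⁶ are {e, p, p², p³, p⁴, p⁵, p⁶, p⁷}.

Answer: {e, p, p², p³, p⁴, p⁵, p⁶, p⁷}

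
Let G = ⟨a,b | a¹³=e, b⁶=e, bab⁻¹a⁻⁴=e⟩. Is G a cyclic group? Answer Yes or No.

Every cyclic group is abelian. But a·b = ab while b·a = a⁴b, so a·b ≠ b·a and G is not abelian. Hence G is not cyclic.

Answer: No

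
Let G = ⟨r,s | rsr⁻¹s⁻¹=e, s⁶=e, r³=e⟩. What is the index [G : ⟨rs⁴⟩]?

First find ord(rs⁴) by computing successive powers:
  (rs⁴)¹ = rs⁴, (rs⁴)² = r²s², (rs⁴)³ = e.
So |⟨rs⁴⟩| = ord(rs⁴) = 3. With |G| = 18, by Lagrange [G : ⟨rs⁴⟩] = 18/3 = 6.

Answer: 6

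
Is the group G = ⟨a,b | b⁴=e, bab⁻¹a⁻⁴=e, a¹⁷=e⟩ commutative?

a·b = ab but b·a = a⁴b, so a·b ≠ b·a and G is not abelian.

Answer: No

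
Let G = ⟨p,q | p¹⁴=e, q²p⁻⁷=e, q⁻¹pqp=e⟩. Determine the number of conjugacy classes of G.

The conjugacy classes (representative and size) are:
  [e] (size 1), [p¹³] (size 2), [p¹²] (size 2), [p¹¹] (size 2), [p⁴] (size 2), [p⁵] (size 2), [p⁸] (size 2), [p⁷] (size 1), [p⁵q⁻¹] (size 7), [p⁵q] (size 7).
Class equation: 1 + 2 + 2 + 2 + 2 + 2 + 2 + 1 + 7 + 7 = 28 = |G|. So G has 10 conjugacy classes.

Answer: 10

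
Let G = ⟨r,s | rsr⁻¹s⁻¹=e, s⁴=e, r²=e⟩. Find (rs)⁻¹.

The order of (rs) is 4 (smallest k with (rs)ᵏ = e), so (rs)⁻¹ = (rs)³ = rs³.
Check: (rs) · (rs³) → (rs) · r = s;   s · s³ = e, giving e as required.

Answer: rs³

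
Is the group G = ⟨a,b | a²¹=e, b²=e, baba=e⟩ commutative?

a·b = ab but b·a = a²⁰b, so a·b ≠ b·a and G is not abelian.

Answer: No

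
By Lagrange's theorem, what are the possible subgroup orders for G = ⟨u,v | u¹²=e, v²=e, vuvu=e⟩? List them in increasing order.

|G| = 24 = 2³ · 3. By Lagrange's theorem the order of any subgroup divides 24; the divisors of 24 are 1, 2, 3, 4, 6, 8, 12, 24.

Answer: 1, 2, 3, 4, 6, 8, 12, 24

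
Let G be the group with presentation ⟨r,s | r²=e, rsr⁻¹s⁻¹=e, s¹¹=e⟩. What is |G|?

Enumerate words in the generators, reducing via the relations: the distinct elements are
  {e, r, s, rs, s², s³, s⁴, s⁵, s⁶, s⁷, s⁸, s⁹, rs², rs³, rs⁴, rs⁵, rs⁶, rs⁷, rs⁸, rs⁹, s¹⁰, rs¹⁰}.
No further products give new elements, so |G| = 22.

Answer: 22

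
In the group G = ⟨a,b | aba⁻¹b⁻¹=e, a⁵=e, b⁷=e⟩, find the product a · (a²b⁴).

Compute a · (a²b⁴) by multiplying left to right and reducing via the relations at each step:
  a · a² = a³
  (a³) · b⁴ = a³b⁴

Answer: a³b⁴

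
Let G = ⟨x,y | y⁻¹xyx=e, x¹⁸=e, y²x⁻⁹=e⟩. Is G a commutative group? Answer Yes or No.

x·y = xy but y·x = x⁸y⁻¹, so x·y ≠ y·x and G is not abelian.

Answer: No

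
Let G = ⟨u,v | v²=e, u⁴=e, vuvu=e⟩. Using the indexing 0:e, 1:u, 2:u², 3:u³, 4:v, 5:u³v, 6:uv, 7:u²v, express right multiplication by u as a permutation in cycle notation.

(0 1 2 3)(4 5 7 6)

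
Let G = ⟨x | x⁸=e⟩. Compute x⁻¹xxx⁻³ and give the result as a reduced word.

Multiply left to right, reducing at each step:
  (x⁷) · x = e
  e · x = x
  x · x⁻³ = x⁶

Answer: x⁶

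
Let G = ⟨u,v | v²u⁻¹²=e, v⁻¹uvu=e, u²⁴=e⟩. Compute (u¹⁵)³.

Compute successive powers of (u¹⁵), reducing at each step:
  (u¹⁵)²: (u¹⁵) · u¹⁵ = u⁶
  (u¹⁵)³: (u⁶) · u¹⁵ = u²¹

Answer: u²¹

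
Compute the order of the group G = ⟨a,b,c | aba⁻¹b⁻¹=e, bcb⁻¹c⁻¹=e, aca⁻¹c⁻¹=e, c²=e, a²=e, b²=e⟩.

Enumerate words in the generators, reducing via the relations: the distinct elements are
  {a, b, c, e, ab, ac, bc, abc}.
No further products give new elements, so |G| = 8.

Answer: 8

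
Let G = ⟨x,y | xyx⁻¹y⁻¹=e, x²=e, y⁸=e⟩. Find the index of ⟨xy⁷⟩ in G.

First find ord(xy⁷) by computing successive powers:
  (xy⁷)¹ = xy⁷, (xy⁷)² = y⁶, (xy⁷)³ = xy⁵, (xy⁷)⁴ = y⁴, (xy⁷)⁵ = xy³, (xy⁷)⁶ = y², (xy⁷)⁷ = xy, (xy⁷)⁸ = e.
So |⟨xy⁷⟩| = ord(xy⁷) = 8. With |G| = 16, by Lagrange [G : ⟨xy⁷⟩] = 16/8 = 2.

Answer: 2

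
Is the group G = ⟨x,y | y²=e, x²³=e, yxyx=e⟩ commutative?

x·y = xy but y·x = x²²y, so x·y ≠ y·x and G is not abelian.

Answer: No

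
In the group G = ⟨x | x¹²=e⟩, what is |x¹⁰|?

Compute successive powers until reaching e:
  (x¹⁰)¹ = x¹⁰, (x¹⁰)² = x⁸, (x¹⁰)³ = x⁶, (x¹⁰)⁴ = x⁴, (x¹⁰)⁵ = x², (x¹⁰)⁶ = e.
The smallest positive k with (x¹⁰)ᵏ = e is 6.

Answer: 6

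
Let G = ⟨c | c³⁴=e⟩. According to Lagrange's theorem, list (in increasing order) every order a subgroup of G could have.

|G| = 34 = 2 · 17. By Lagrange's theorem the order of any subgroup divides 34; the divisors of 34 are 1, 2, 17, 34.

Answer: 1, 2, 17, 34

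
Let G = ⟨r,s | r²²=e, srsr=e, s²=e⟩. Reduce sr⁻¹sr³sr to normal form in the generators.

Multiply left to right, reducing at each step:
  s · r⁻¹ = rs
  (rs) · s = r
  r · r³ = r⁴
  (r⁴) · s = r⁴s
  (r⁴s) · r = r³s

Answer: r³s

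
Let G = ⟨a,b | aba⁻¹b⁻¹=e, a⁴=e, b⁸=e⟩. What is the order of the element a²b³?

Compute successive powers until reaching e:
  (a²b³)¹ = a²b³, (a²b³)² = b⁶, (a²b³)³ = a²b, (a²b³)⁴ = b⁴, (a²b³)⁵ = a²b⁷, (a²b³)⁶ = b², (a²b³)⁷ = a²b⁵, (a²b³)⁸ = e.
The smallest positive k with (a²b³)ᵏ = e is 8.

Answer: 8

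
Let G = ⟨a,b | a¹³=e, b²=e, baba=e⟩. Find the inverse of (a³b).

The order of (a³b) is 2 (smallest k with (a³b)ᵏ = e), so (a³b)⁻¹ = (a³b)¹ = a³b.
Check: (a³b) · (a³b) → (a³b) · a³ = b;   b · b = e, giving e as required.

Answer: a³b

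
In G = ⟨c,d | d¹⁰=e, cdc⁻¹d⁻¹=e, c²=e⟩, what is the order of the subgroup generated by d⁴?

|⟨d⁴⟩| equals the order of d⁴. Compute successive powers until reaching e:
  (d⁴)¹ = d⁴, (d⁴)² = d⁸, (d⁴)³ = d², (d⁴)⁴ = d⁶, (d⁴)⁵ = e.
The smallest positive k with (d⁴)ᵏ = e is 5, so |⟨d⁴⟩| = 5.

Answer: 5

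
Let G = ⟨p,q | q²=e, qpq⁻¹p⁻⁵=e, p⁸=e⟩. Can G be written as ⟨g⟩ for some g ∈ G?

Every cyclic group is abelian. But p·q = pq while q·p = p⁵q, so p·q ≠ q·p and G is not abelian. Hence G is not cyclic.

Answer: No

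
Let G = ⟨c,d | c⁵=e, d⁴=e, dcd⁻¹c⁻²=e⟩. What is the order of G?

Enumerate words in the generators, reducing via the relations: the distinct elements are
  {c, d, e, cd, c², c³, c⁴, d², d³, cd², cd³, c²d, c³d, c⁴d, c²d², c²d³, c³d², c³d³, c⁴d², c⁴d³}.
No further products give new elements, so |G| = 20.

Answer: 20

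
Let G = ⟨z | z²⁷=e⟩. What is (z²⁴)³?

Compute successive powers of (z²⁴), reducing at each step:
  (z²⁴)²: (z²⁴) · z²⁴ = z²¹
  (z²⁴)³: (z²¹) · z²⁴ = z¹⁸

Answer: z¹⁸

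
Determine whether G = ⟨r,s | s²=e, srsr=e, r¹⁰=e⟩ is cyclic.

Every cyclic group is abelian. But r·s = rs while s·r = r⁹s, so r·s ≠ s·r and G is not abelian. Hence G is not cyclic.

Answer: No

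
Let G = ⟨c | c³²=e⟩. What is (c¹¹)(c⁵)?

Compute (c¹¹) · (c⁵) by multiplying left to right and reducing via the relations at each step:
  (c¹¹) · c⁵ = c¹⁶

Answer: c¹⁶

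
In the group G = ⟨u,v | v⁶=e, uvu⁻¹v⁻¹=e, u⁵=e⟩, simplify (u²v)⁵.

Compute successive powers of (u²v), reducing at each step:
  (u²v)²: (u²v) · u² = u⁴v;   (u⁴v) · v = u⁴v²
  (u²v)³: (u⁴v²) · u² = uv²;   (uv²) · v = uv³
  (u²v)⁴: (uv³) · u² = u³v³;   (u³v³) · v = u³v⁴
  (u²v)⁵: (u³v⁴) · u² = v⁴;   (v⁴) · v = v⁵

Answer: v⁵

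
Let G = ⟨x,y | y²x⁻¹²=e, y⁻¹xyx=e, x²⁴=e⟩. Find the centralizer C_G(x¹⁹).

⟨x¹⁹⟩ ⊆ C_G(x¹⁹) since powers of x¹⁹ commute with x¹⁹; so |C_G(x¹⁹)| ≥ |⟨x¹⁹⟩| = 24.
By orbit–stabilizer, |C_G(x¹⁹)| = |G| / |conj. class of x¹⁹| = 48 / 2 = 24.
The 24 elements commuting with x¹⁹ are {e, x, x², x³, x⁴, x⁵, x⁶, x⁷, x⁸, x⁹, x¹⁰, x¹¹, x¹², x¹³, x¹⁴, x¹⁵, x¹⁶, x¹⁷, x¹⁸, x¹⁹, x²⁰, x²¹, x²², x²³}.

Answer: {e, x, x², x³, x⁴, x⁵, x⁶, x⁷, x⁸, x⁹, x¹⁰, x¹¹, x¹², x¹³, x¹⁴, x¹⁵, x¹⁶, x¹⁷, x¹⁸, x¹⁹, x²⁰, x²¹, x²², x²³}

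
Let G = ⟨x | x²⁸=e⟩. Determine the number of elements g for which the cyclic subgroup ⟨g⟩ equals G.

G is cyclic of order 28. An element generates G iff its order is 28, and a cyclic group of order 28 has exactly φ(28) = 12 such elements.

Answer: 12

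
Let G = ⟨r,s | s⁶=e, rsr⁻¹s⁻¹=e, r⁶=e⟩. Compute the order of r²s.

Compute successive powers until reaching e:
  (r²s)¹ = r²s, (r²s)² = r⁴s², (r²s)³ = s³, (r²s)⁴ = r²s⁴, (r²s)⁵ = r⁴s⁵, (r²s)⁶ = e.
The smallest positive k with (r²s)ᵏ = e is 6.

Answer: 6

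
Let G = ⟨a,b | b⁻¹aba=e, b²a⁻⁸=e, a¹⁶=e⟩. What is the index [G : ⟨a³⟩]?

First find ord(a³) by computing successive powers:
  (a³)¹ = a³, (a³)² = a⁶, (a³)³ = a⁹, (a³)⁴ = a¹², (a³)⁵ = a¹⁵, (a³)⁶ = a², (a³)⁷ = a⁵, (a³)⁸ = a⁸, (a³)⁹ = a¹¹, (a³)¹⁰ = a¹⁴, (a³)¹¹ = a, (a³)¹² = a⁴, (a³)¹³ = a⁷, (a³)¹⁴ = a¹⁰, (a³)¹⁵ = a¹³, (a³)¹⁶ = e.
So |⟨a³⟩| = ord(a³) = 16. With |G| = 32, by Lagrange [G : ⟨a³⟩] = 32/16 = 2.

Answer: 2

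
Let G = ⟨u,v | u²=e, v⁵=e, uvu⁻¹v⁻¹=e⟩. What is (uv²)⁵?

Compute successive powers of (uv²), reducing at each step:
  (uv²)²: (uv²) · u = v²;   (v²) · v² = v⁴
  (uv²)³: (v⁴) · u = uv⁴;   (uv⁴) · v² = uv
  (uv²)⁴: (uv) · u = v;   v · v² = v³
  (uv²)⁵: (v³) · u = uv³;   (uv³) · v² = u

Answer: u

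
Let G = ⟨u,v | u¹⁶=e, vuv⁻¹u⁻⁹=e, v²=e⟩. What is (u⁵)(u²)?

Compute (u⁵) · (u²) by multiplying left to right and reducing via the relations at each step:
  (u⁵) · u² = u⁷

Answer: u⁷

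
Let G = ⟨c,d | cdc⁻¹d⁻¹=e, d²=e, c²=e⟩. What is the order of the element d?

Compute successive powers until reaching e:
  d¹ = d, d² = e.
The smallest positive k with dᵏ = e is 2.

Answer: 2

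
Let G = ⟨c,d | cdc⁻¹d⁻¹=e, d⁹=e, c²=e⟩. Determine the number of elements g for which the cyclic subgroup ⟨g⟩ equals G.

G is cyclic of order 18. An element generates G iff its order is 18, and a cyclic group of order 18 has exactly φ(18) = 6 such elements.

Answer: 6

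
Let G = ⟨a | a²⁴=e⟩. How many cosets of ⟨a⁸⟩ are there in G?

First find ord(a⁸) by computing successive powers:
  (a⁸)¹ = a⁸, (a⁸)² = a¹⁶, (a⁸)³ = e.
So |⟨a⁸⟩| = ord(a⁸) = 3. With |G| = 24, by Lagrange [G : ⟨a⁸⟩] = 24/3 = 8.

Answer: 8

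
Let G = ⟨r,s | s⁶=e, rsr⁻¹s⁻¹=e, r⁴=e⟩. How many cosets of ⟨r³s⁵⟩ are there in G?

First find ord(r³s⁵) by computing successive powers:
  (r³s⁵)¹ = r³s⁵, (r³s⁵)² = r²s⁴, (r³s⁵)³ = rs³, (r³s⁵)⁴ = s², (r³s⁵)⁵ = r³s, (r³s⁵)⁶ = r², (r³s⁵)⁷ = rs⁵, (r³s⁵)⁸ = s⁴, (r³s⁵)⁹ = r³s³, (r³s⁵)¹⁰ = r²s², (r³s⁵)¹¹ = rs, (r³s⁵)¹² = e.
So |⟨r³s⁵⟩| = ord(r³s⁵) = 12. With |G| = 24, by Lagrange [G : ⟨r³s⁵⟩] = 24/12 = 2.

Answer: 2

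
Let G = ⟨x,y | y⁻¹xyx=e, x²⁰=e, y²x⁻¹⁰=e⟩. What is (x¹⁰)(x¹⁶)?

Compute (x¹⁰) · (x¹⁶) by multiplying left to right and reducing via the relations at each step:
  (x¹⁰) · x¹⁶ = x⁶

Answer: x⁶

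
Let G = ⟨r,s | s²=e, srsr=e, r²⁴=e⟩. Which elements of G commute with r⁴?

⟨r⁴⟩ ⊆ C_G(r⁴) since powers of r⁴ commute with r⁴; so |C_G(r⁴)| ≥ |⟨r⁴⟩| = 6.
By orbit–stabilizer, |C_G(r⁴)| = |G| / |conj. class of r⁴| = 48 / 2 = 24.
The 24 elements commuting with r⁴ are {e, r, r², r³, r⁴, r⁵, r⁶, r⁷, r⁸, r⁹, r¹⁰, r¹¹, r¹², r¹³, r¹⁴, r¹⁵, r¹⁶, r¹⁷, r¹⁸, r¹⁹, r²⁰, r²¹, r²², r²³}.

Answer: {e, r, r², r³, r⁴, r⁵, r⁶, r⁷, r⁸, r⁹, r¹⁰, r¹¹, r¹², r¹³, r¹⁴, r¹⁵, r¹⁶, r¹⁷, r¹⁸, r¹⁹, r²⁰, r²¹, r²², r²³}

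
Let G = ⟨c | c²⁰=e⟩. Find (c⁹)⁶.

Compute successive powers of (c⁹), reducing at each step:
  (c⁹)²: (c⁹) · c⁹ = c¹⁸
  (c⁹)³: (c¹⁸) · c⁹ = c⁷
  (c⁹)⁴: (c⁷) · c⁹ = c¹⁶
  (c⁹)⁵: (c¹⁶) · c⁹ = c⁵
  (c⁹)⁶: (c⁵) · c⁹ = c¹⁴

Answer: c¹⁴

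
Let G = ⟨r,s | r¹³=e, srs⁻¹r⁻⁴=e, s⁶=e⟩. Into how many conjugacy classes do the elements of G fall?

The conjugacy classes (representative and size) are:
  [e] (size 1), [r⁴] (size 6), [r¹¹] (size 6), [r⁷s] (size 13), [r⁸s²] (size 13), [r¹²s³] (size 13), [r⁵s⁴] (size 13), [r¹¹s⁵] (size 13).
Class equation: 1 + 6 + 6 + 13 + 13 + 13 + 13 + 13 = 78 = |G|. So G has 8 conjugacy classes.

Answer: 8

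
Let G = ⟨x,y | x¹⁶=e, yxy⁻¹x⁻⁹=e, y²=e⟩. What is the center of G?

An element z ∈ Z(G) iff z commutes with every generator.
For example x² is central: (x²)·x = x³ = x·(x²); (x²)·y = x²y = y·(x²).
Whereas x ∉ Z(G) since x·y = xy ≠ x⁹y = y·x.
Checking each of the 32 elements this way gives Z(G) = {e, x², x⁴, x⁶, x⁸, x¹⁰, x¹², x¹⁴}, of order 8.

Answer: {e, x², x⁴, x⁶, x⁸, x¹⁰, x¹², x¹⁴}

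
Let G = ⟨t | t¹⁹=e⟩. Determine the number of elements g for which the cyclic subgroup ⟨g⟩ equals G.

G is cyclic of order 19. An element generates G iff its order is 19, and a cyclic group of order 19 has exactly φ(19) = 18 such elements.

Answer: 18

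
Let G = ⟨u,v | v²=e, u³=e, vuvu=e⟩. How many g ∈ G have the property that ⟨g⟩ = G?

⟨g⟩ = G would require ord(g) = |G| = 6, but the maximum element order in G is 3 < 6. So G is not cyclic and no single element generates it: the count is 0.

Answer: 0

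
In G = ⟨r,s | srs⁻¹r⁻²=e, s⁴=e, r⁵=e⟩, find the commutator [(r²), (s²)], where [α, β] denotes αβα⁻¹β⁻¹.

[(r²), (s²)] = (r²)·(s²)·(r²)⁻¹·(s²)⁻¹.
  (r²) · (s²) = r²s²
  (r²s²) · (r³) = r⁴s²
  (r⁴s²) · (s²) = r⁴

Answer: r⁴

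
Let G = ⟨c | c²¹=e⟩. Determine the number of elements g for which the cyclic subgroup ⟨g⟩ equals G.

G is cyclic of order 21. An element generates G iff its order is 21, and a cyclic group of order 21 has exactly φ(21) = 12 such elements.

Answer: 12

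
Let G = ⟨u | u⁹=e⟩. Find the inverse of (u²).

The order of (u²) is 9 (smallest k with (u²)ᵏ = e), so (u²)⁻¹ = (u²)⁸ = u⁷.
Check: (u²) · (u⁷) → (u²) · u⁷ = e, giving e as required.

Answer: u⁷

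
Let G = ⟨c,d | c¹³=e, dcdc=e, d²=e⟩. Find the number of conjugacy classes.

The conjugacy classes (representative and size) are:
  [e] (size 1), [c¹²] (size 2), [c¹¹] (size 2), [c³] (size 2), [c⁴] (size 2), [c⁸] (size 2), [c⁶] (size 2), [d] (size 13).
Class equation: 1 + 2 + 2 + 2 + 2 + 2 + 2 + 13 = 26 = |G|. So G has 8 conjugacy classes.

Answer: 8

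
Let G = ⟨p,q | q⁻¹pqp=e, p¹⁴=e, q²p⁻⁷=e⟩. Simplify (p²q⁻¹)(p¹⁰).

Compute (p²q⁻¹) · (p¹⁰) by multiplying left to right and reducing via the relations at each step:
  (p²q⁻¹) · p¹⁰ = p⁶q⁻¹

Answer: p⁶q⁻¹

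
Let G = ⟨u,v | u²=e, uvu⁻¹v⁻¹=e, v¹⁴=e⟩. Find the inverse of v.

The order of v is 14 (smallest k with vᵏ = e), so v⁻¹ = v¹³ = v¹³.
Check: v · (v¹³) → v · v¹³ = e, giving e as required.

Answer: v¹³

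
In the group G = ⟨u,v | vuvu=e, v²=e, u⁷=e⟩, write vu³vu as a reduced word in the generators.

Multiply left to right, reducing at each step:
  v · u³ = u⁴v
  (u⁴v) · v = u⁴
  (u⁴) · u = u⁵

Answer: u⁵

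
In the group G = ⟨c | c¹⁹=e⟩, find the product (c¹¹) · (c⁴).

Compute (c¹¹) · (c⁴) by multiplying left to right and reducing via the relations at each step:
  (c¹¹) · c⁴ = c¹⁵

Answer: c¹⁵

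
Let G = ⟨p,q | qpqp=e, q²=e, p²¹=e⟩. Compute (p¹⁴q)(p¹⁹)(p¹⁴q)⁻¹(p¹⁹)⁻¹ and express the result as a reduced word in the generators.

[(p¹⁴q), (p¹⁹)] = (p¹⁴q)·(p¹⁹)·(p¹⁴q)⁻¹·(p¹⁹)⁻¹.
  (p¹⁴q) · (p¹⁹) = p¹⁶q
  (p¹⁶q) · (p¹⁴q) = p²
  (p²) · (p²) = p⁴

Answer: p⁴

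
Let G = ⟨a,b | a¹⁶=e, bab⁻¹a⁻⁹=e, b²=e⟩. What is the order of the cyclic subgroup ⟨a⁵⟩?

|⟨a⁵⟩| equals the order of a⁵. Compute successive powers until reaching e:
  (a⁵)¹ = a⁵, (a⁵)² = a¹⁰, (a⁵)³ = a¹⁵, (a⁵)⁴ = a⁴, (a⁵)⁵ = a⁹, (a⁵)⁶ = a¹⁴, (a⁵)⁷ = a³, (a⁵)⁸ = a⁸, (a⁵)⁹ = a¹³, (a⁵)¹⁰ = a², (a⁵)¹¹ = a⁷, (a⁵)¹² = a¹², (a⁵)¹³ = a, (a⁵)¹⁴ = a⁶, (a⁵)¹⁵ = a¹¹, (a⁵)¹⁶ = e.
The smallest positive k with (a⁵)ᵏ = e is 16, so |⟨a⁵⟩| = 16.

Answer: 16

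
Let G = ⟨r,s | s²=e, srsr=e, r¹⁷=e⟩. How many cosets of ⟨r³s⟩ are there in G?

First find ord(r³s) by computing successive powers:
  (r³s)¹ = r³s, (r³s)² = e.
So |⟨r³s⟩| = ord(r³s) = 2. With |G| = 34, by Lagrange [G : ⟨r³s⟩] = 34/2 = 17.

Answer: 17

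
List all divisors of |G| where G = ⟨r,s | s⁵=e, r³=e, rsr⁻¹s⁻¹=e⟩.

|G| = 15 = 3 · 5. By Lagrange's theorem the order of any subgroup divides 15; the divisors of 15 are 1, 3, 5, 15.

Answer: 1, 3, 5, 15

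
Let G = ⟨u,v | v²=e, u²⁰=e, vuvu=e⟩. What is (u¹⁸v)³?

Compute successive powers of (u¹⁸v), reducing at each step:
  (u¹⁸v)²: (u¹⁸v) · u¹⁸ = v;   v · v = e
  (u¹⁸v)³: e · u¹⁸ = u¹⁸;   (u¹⁸) · v = u¹⁸v

Answer: u¹⁸v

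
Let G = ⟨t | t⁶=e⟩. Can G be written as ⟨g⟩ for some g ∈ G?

|G| = 6. The element t has order 6 (its powers give 6 distinct elements), so ⟨t⟩ = G and G is cyclic.

Answer: Yes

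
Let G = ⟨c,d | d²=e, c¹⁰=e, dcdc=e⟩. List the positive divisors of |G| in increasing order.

|G| = 20 = 2² · 5. By Lagrange's theorem the order of any subgroup divides 20; the divisors of 20 are 1, 2, 4, 5, 10, 20.

Answer: 1, 2, 4, 5, 10, 20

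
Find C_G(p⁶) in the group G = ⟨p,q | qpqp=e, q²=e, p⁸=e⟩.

⟨p⁶⟩ ⊆ C_G(p⁶) since powers of p⁶ commute with p⁶; so |C_G(p⁶)| ≥ |⟨p⁶⟩| = 4.
By orbit–stabilizer, |C_G(p⁶)| = |G| / |conj. class of p⁶| = 16 / 2 = 8.
The 8 elements commuting with p⁶ are {e, p, p², p³, p⁴, p⁵, p⁶, p⁷}.

Answer: {e, p, p², p³, p⁴, p⁵, p⁶, p⁷}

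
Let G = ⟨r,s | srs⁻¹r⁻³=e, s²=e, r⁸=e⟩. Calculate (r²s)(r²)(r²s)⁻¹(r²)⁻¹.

[(r²s), (r²)] = (r²s)·(r²)·(r²s)⁻¹·(r²)⁻¹.
  (r²s) · (r²) = s
  s · (r²s) = r⁶
  (r⁶) · (r⁶) = r⁴

Answer: r⁴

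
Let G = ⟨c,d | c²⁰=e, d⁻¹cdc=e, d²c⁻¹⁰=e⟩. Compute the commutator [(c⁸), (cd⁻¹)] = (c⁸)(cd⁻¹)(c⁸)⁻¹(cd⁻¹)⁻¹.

[(c⁸), (cd⁻¹)] = (c⁸)·(cd⁻¹)·(c⁸)⁻¹·(cd⁻¹)⁻¹.
  (c⁸) · (cd⁻¹) = c⁹d⁻¹
  (c⁹d⁻¹) · (c¹²) = c⁷d
  (c⁷d) · (cd) = c¹⁶

Answer: c¹⁶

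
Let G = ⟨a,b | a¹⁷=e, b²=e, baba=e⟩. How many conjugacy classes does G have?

The conjugacy classes (representative and size) are:
  [e] (size 1), [a¹⁶] (size 2), [a²] (size 2), [a³] (size 2), [a¹³] (size 2), [a¹²] (size 2), [a⁶] (size 2), [a¹⁰] (size 2), [a⁹] (size 2), [a⁷b] (size 17).
Class equation: 1 + 2 + 2 + 2 + 2 + 2 + 2 + 2 + 2 + 17 = 34 = |G|. So G has 10 conjugacy classes.

Answer: 10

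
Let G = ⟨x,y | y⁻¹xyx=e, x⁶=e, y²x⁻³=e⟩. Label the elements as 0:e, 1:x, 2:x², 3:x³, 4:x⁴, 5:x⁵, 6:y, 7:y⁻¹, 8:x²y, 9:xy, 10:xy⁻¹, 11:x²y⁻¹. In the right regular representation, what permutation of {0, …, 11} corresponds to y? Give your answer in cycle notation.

(0 6 3 7)(1 9 4 10)(2 8 5 11)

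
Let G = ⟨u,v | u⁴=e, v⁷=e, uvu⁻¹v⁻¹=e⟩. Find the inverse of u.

The order of u is 4 (smallest k with uᵏ = e), so u⁻¹ = u³ = u³.
Check: u · (u³) → u · u³ = e, giving e as required.

Answer: u³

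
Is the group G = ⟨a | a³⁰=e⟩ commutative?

G has a single generator, so G is cyclic and hence abelian.

Answer: Yes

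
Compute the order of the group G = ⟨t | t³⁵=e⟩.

G is generated by a single element, so G is cyclic. The relator gives t³⁵ = e and no smaller power is forced to be e, so the 35 powers {e, t, t², t³, t⁴, t⁵, t⁶, t⁷, t⁸, t⁹, t²², t²³, t²¹, t²⁰, t²⁴, t²⁵, t²⁶, t²⁷, t²⁸, t²⁹, t³², t³³, t³¹, t³⁰, t³⁴, t¹², t¹³, t¹¹, t¹⁰, t¹⁴, t¹⁵, t¹⁶, t¹⁷, t¹⁸, t¹⁹} are distinct. Hence |G| = 35.

Answer: 35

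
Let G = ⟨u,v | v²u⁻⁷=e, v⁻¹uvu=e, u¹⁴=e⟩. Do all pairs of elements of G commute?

u·v = uv but v·u = u⁶v⁻¹, so u·v ≠ v·u and G is not abelian.

Answer: No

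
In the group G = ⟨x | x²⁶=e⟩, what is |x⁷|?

Compute successive powers until reaching e:
  (x⁷)¹ = x⁷, (x⁷)² = x¹⁴, (x⁷)³ = x²¹, (x⁷)⁴ = x², (x⁷)⁵ = x⁹, (x⁷)⁶ = x¹⁶, (x⁷)⁷ = x²³, (x⁷)⁸ = x⁴, (x⁷)⁹ = x¹¹, (x⁷)¹⁰ = x¹⁸, (x⁷)¹¹ = x²⁵, (x⁷)¹² = x⁶, (x⁷)¹³ = x¹³, (x⁷)¹⁴ = x²⁰, (x⁷)¹⁵ = x, (x⁷)¹⁶ = x⁸, (x⁷)¹⁷ = x¹⁵, (x⁷)¹⁸ = x²², (x⁷)¹⁹ = x³, (x⁷)²⁰ = x¹⁰, (x⁷)²¹ = x¹⁷, (x⁷)²² = x²⁴, (x⁷)²³ = x⁵, (x⁷)²⁴ = x¹², (x⁷)²⁵ = x¹⁹, (x⁷)²⁶ = e.
The smallest positive k with (x⁷)ᵏ = e is 26.

Answer: 26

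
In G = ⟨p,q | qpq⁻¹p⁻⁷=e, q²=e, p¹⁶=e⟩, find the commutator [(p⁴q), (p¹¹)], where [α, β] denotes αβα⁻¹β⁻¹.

[(p⁴q), (p¹¹)] = (p⁴q)·(p¹¹)·(p⁴q)⁻¹·(p¹¹)⁻¹.
  (p⁴q) · (p¹¹) = pq
  (pq) · (p⁴q) = p¹³
  (p¹³) · (p⁵) = p²

Answer: p²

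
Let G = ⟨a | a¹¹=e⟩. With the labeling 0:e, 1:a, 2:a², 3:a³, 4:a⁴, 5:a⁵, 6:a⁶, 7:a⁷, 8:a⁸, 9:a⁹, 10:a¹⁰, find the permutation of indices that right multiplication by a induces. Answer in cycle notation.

(0 1 2 3 4 5 6 7 8 9 10)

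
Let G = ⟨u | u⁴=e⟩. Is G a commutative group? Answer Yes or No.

G has a single generator, so G is cyclic and hence abelian.

Answer: Yes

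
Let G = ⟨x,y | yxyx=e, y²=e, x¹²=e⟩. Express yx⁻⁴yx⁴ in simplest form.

Multiply left to right, reducing at each step:
  y · x⁻⁴ = x⁴y
  (x⁴y) · y = x⁴
  (x⁴) · x⁴ = x⁸

Answer: x⁸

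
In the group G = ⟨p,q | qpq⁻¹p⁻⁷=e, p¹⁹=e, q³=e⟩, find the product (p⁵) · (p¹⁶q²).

Compute (p⁵) · (p¹⁶q²) by multiplying left to right and reducing via the relations at each step:
  (p⁵) · p¹⁶ = p²
  (p²) · q² = p²q²

Answer: p²q²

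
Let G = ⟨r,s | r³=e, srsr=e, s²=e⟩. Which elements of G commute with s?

⟨s⟩ ⊆ C_G(s) since powers of s commute with s; so |C_G(s)| ≥ |⟨s⟩| = 2.
By orbit–stabilizer, |C_G(s)| = |G| / |conj. class of s| = 6 / 3 = 2.
The 2 elements commuting with s are {e, s}.

Answer: {e, s}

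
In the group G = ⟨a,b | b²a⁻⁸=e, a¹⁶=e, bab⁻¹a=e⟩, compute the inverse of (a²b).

The order of (a²b) is 4 (smallest k with (a²b)ᵏ = e), so (a²b)⁻¹ = (a²b)³ = a²b⁻¹.
Check: (a²b) · (a²b⁻¹) → (a²b) · a² = b;   b · b⁻¹ = e, giving e as required.

Answer: a²b⁻¹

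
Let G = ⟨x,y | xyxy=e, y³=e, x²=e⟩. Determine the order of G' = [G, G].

G' = [G, G] is generated by all commutators. The generator-pair commutators are: [x, y] = y.
The subgroup they normally generate is {e, y, y²}, of order 3.
Check: |G/G'| = 6/3 = 2 is the order of the abelianisation.

Answer: 3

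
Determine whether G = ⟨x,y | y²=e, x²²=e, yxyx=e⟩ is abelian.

x·y = xy but y·x = x²¹y, so x·y ≠ y·x and G is not abelian.

Answer: No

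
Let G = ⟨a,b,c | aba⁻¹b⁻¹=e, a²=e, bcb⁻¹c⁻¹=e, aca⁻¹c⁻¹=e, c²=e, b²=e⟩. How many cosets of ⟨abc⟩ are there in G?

First find ord(abc) by computing successive powers:
  (abc)¹ = abc, (abc)² = e.
So |⟨abc⟩| = ord(abc) = 2. With |G| = 8, by Lagrange [G : ⟨abc⟩] = 8/2 = 4.

Answer: 4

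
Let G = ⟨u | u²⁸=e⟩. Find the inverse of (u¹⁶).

The order of (u¹⁶) is 7 (smallest k with (u¹⁶)ᵏ = e), so (u¹⁶)⁻¹ = (u¹⁶)⁶ = u¹².
Check: (u¹⁶) · (u¹²) → (u¹⁶) · u¹² = e, giving e as required.

Answer: u¹²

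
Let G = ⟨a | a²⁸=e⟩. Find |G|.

G is generated by a single element, so G is cyclic. The relator gives a²⁸ = e and no smaller power is forced to be e, so the 28 powers {a, e, a², a³, a⁴, a⁵, a⁶, a⁷, a⁸, a⁹, a²², a²³, a²¹, a²⁰, a²⁴, a²⁵, a²⁶, a²⁷, a¹², a¹³, a¹¹, a¹⁰, a¹⁴, a¹⁵, a¹⁶, a¹⁷, a¹⁸, a¹⁹} are distinct. Hence |G| = 28.

Answer: 28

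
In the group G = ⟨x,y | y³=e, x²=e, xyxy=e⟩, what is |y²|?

Compute successive powers until reaching e:
  (y²)¹ = y², (y²)² = y, (y²)³ = e.
The smallest positive k with (y²)ᵏ = e is 3.

Answer: 3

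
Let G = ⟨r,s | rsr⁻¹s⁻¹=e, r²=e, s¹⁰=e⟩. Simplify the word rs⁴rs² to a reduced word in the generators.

Multiply left to right, reducing at each step:
  r · s⁴ = rs⁴
  (rs⁴) · r = s⁴
  (s⁴) · s² = s⁶

Answer: s⁶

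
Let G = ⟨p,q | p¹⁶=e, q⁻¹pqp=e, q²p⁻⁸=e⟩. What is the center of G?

An element z ∈ Z(G) iff z commutes with every generator.
For example p⁸ is central: (p⁸)·p = p⁹ = p·(p⁸); (p⁸)·q = q⁻¹ = q·(p⁸).
Whereas p ∉ Z(G) since p·q = pq ≠ p⁷q⁻¹ = q·p.
Checking each of the 32 elements this way gives Z(G) = {e, p⁸}, of order 2.

Answer: {e, p⁸}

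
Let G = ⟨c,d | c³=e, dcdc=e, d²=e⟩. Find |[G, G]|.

G' = [G, G] is generated by all commutators. The generator-pair commutators are: [c, d] = c².
The subgroup they normally generate is {e, c, c²}, of order 3.
Check: |G/G'| = 6/3 = 2 is the order of the abelianisation.

Answer: 3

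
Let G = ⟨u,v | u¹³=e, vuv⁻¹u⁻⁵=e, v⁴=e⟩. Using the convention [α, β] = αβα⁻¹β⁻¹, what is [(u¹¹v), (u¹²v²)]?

[(u¹¹v), (u¹²v²)] = (u¹¹v)·(u¹²v²)·(u¹¹v)⁻¹·(u¹²v²)⁻¹.
  (u¹¹v) · (u¹²v²) = u⁶v³
  (u⁶v³) · (u³v³) = u⁴v²
  (u⁴v²) · (u¹²v²) = u⁵

Answer: u⁵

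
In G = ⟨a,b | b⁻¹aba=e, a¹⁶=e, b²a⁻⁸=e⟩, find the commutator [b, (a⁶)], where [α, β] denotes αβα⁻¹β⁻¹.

[b, (a⁶)] = b·(a⁶)·b⁻¹·(a⁶)⁻¹.
  b · (a⁶) = a²b⁻¹
  (a²b⁻¹) · (b⁻¹) = a¹⁰
  (a¹⁰) · (a¹⁰) = a⁴

Answer: a⁴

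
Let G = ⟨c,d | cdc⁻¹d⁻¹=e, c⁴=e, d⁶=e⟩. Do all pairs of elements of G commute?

Each pair of generators commutes: c·d = cd = d·c. Since the generators pairwise commute, every element of G commutes with every other, so G is abelian.

Answer: Yes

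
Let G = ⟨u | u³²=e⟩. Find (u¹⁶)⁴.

Compute successive powers of (u¹⁶), reducing at each step:
  (u¹⁶)²: (u¹⁶) · u¹⁶ = e
  (u¹⁶)³: e · u¹⁶ = u¹⁶
  (u¹⁶)⁴: (u¹⁶) · u¹⁶ = e

Answer: e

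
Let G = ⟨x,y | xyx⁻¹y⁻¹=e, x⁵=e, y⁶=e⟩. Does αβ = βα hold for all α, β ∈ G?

Each pair of generators commutes: x·y = xy = y·x. Since the generators pairwise commute, every element of G commutes with every other, so G is abelian.

Answer: Yes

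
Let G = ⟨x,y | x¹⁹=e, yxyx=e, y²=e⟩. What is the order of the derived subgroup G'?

G' = [G, G] is generated by all commutators. The generator-pair commutators are: [x, y] = x².
The subgroup they normally generate is {e, x, x², x³, x⁴, x⁵, x⁶, x⁷, x⁸, x⁹, x¹⁰, x¹¹, x¹², x¹³, x¹⁴, x¹⁵, x¹⁶, x¹⁷, x¹⁸}, of order 19.
Check: |G/G'| = 38/19 = 2 is the order of the abelianisation.

Answer: 19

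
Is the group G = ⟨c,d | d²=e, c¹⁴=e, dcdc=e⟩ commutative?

c·d = cd but d·c = c¹³d, so c·d ≠ d·c and G is not abelian.

Answer: No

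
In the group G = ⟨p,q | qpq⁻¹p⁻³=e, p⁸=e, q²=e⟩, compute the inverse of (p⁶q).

The order of (p⁶q) is 2 (smallest k with (p⁶q)ᵏ = e), so (p⁶q)⁻¹ = (p⁶q)¹ = p⁶q.
Check: (p⁶q) · (p⁶q) → (p⁶q) · p⁶ = q;   q · q = e, giving e as required.

Answer: p⁶q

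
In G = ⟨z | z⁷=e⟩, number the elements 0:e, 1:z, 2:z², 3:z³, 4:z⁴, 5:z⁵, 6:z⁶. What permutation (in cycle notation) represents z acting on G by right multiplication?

(0 1 2 3 4 5 6)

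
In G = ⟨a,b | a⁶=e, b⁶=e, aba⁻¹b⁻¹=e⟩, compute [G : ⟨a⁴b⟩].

First find ord(a⁴b) by computing successive powers:
  (a⁴b)¹ = a⁴b, (a⁴b)² = a²b², (a⁴b)³ = b³, (a⁴b)⁴ = a⁴b⁴, (a⁴b)⁵ = a²b⁵, (a⁴b)⁶ = e.
So |⟨a⁴b⟩| = ord(a⁴b) = 6. With |G| = 36, by Lagrange [G : ⟨a⁴b⟩] = 36/6 = 6.

Answer: 6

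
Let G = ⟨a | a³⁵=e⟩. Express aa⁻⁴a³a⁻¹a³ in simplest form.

Multiply left to right, reducing at each step:
  a · a⁻⁴ = a³²
  (a³²) · a³ = e
  e · a⁻¹ = a³⁴
  (a³⁴) · a³ = a²

Answer: a²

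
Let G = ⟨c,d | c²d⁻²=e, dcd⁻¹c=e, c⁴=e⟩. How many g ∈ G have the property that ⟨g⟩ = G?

⟨g⟩ = G would require ord(g) = |G| = 8, but the maximum element order in G is 4 < 8. So G is not cyclic and no single element generates it: the count is 0.

Answer: 0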